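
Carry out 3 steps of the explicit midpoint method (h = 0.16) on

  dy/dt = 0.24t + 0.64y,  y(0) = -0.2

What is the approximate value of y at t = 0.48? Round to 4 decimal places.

Midpoint: k1 = f(t_n, y_n); k2 = f(t_n + h/2, y_n + (h/2)·k1); y_{n+1} = y_n + h·k2.
t=0.000000, y=-0.200000:
  k1 = f(0.000000, -0.200000) = -0.128000
  k2 = f(0.080000, -0.210240) = -0.115354
  y ← -0.200000 + 0.16·(-0.115354) = -0.218457
t=0.160000, y=-0.218457:
  k1 = f(0.160000, -0.218457) = -0.101412
  k2 = f(0.240000, -0.226570) = -0.087405
  y ← -0.218457 + 0.16·(-0.087405) = -0.232441
t=0.320000, y=-0.232441:
  k1 = f(0.320000, -0.232441) = -0.071962
  k2 = f(0.400000, -0.238198) = -0.056447
  y ← -0.232441 + 0.16·(-0.056447) = -0.241473
y(0.48) ≈ -0.2415

-0.2415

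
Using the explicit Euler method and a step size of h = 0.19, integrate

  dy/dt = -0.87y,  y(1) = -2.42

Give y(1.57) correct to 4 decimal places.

-1.4074

Euler: y_{n+1} = y_n + h·f(t_n, y_n).
t=1.000000, y=-2.420000: f=2.105400 → y ← -2.420000 + 0.19·2.105400 = -2.019974
t=1.190000, y=-2.019974: f=1.757377 → y ← -2.019974 + 0.19·1.757377 = -1.686072
t=1.380000, y=-1.686072: f=1.466883 → y ← -1.686072 + 0.19·1.466883 = -1.407365
y(1.57) ≈ -1.4074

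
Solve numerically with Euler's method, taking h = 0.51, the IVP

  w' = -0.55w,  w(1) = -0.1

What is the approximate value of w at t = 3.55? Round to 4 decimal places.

Euler: w_{n+1} = w_n + h·f(t_n, w_n).
t=1.000000, w=-0.100000: f=0.055000 → w ← -0.100000 + 0.51·0.055000 = -0.071950
t=1.510000, w=-0.071950: f=0.039573 → w ← -0.071950 + 0.51·0.039573 = -0.051768
t=2.020000, w=-0.051768: f=0.028472 → w ← -0.051768 + 0.51·0.028472 = -0.037247
t=2.530000, w=-0.037247: f=0.020486 → w ← -0.037247 + 0.51·0.020486 = -0.026799
t=3.040000, w=-0.026799: f=0.014740 → w ← -0.026799 + 0.51·0.014740 = -0.019282
w(3.55) ≈ -0.0193

-0.0193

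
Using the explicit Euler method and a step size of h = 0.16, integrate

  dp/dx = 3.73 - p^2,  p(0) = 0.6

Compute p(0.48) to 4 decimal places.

Euler: p_{n+1} = p_n + h·f(x_n, p_n).
x=0.000000, p=0.600000: f=3.370000 → p ← 0.600000 + 0.16·3.370000 = 1.139200
x=0.160000, p=1.139200: f=2.432223 → p ← 1.139200 + 0.16·2.432223 = 1.528356
x=0.320000, p=1.528356: f=1.394129 → p ← 1.528356 + 0.16·1.394129 = 1.751416
p(0.48) ≈ 1.7514

1.7514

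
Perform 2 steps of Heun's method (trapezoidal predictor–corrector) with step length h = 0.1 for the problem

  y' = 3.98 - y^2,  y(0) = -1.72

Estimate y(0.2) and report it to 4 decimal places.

Heun: k1 = f(x_n, y_n); k2 = f(x_n + h, y_n + h·k1); y_{n+1} = y_n + (h/2)·(k1 + k2).
x=0.000000, y=-1.720000:
  k1 = f(0.000000, -1.720000) = 1.021600
  k2 = f(0.100000, -1.617840) = 1.362594
  y ← -1.720000 + (0.1/2)·(1.021600 + 1.362594) = -1.600790
x=0.100000, y=-1.600790:
  k1 = f(0.100000, -1.600790) = 1.417470
  k2 = f(0.200000, -1.459043) = 1.851193
  y ← -1.600790 + (0.1/2)·(1.417470 + 1.851193) = -1.437357
y(0.2) ≈ -1.4374

-1.4374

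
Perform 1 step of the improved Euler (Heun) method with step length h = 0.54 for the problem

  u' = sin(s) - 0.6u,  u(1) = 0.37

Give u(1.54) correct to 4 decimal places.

0.6930

Heun: k1 = f(s_n, u_n); k2 = f(s_n + h, u_n + h·k1); u_{n+1} = u_n + (h/2)·(k1 + k2).
s=1.000000, u=0.370000:
  k1 = f(1.000000, 0.370000) = 0.619471
  k2 = f(1.540000, 0.704514) = 0.576817
  u ← 0.370000 + (0.54/2)·(0.619471 + 0.576817) = 0.692998
u(1.54) ≈ 0.6930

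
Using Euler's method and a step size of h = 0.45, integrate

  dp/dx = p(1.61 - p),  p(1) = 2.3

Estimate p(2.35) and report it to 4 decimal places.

1.6081

Euler: p_{n+1} = p_n + h·f(x_n, p_n).
x=1.000000, p=2.300000: f=-1.587000 → p ← 2.300000 + 0.45·(-1.587000) = 1.585850
x=1.450000, p=1.585850: f=0.038298 → p ← 1.585850 + 0.45·0.038298 = 1.603084
x=1.900000, p=1.603084: f=0.011087 → p ← 1.603084 + 0.45·0.011087 = 1.608073
p(2.35) ≈ 1.6081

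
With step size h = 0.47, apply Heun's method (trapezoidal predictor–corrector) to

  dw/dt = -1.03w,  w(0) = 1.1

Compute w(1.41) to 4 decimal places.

0.2791

Heun: k1 = f(t_n, w_n); k2 = f(t_n + h, w_n + h·k1); w_{n+1} = w_n + (h/2)·(k1 + k2).
t=0.000000, w=1.100000:
  k1 = f(0.000000, 1.100000) = -1.133000
  k2 = f(0.470000, 0.567490) = -0.584515
  w ← 1.100000 + (0.47/2)·(-1.133000 + (-0.584515)) = 0.696384
t=0.470000, w=0.696384:
  k1 = f(0.470000, 0.696384) = -0.717276
  k2 = f(0.940000, 0.359265) = -0.370042
  w ← 0.696384 + (0.47/2)·(-0.717276 + (-0.370042)) = 0.440864
t=0.940000, w=0.440864:
  k1 = f(0.940000, 0.440864) = -0.454090
  k2 = f(1.410000, 0.227442) = -0.234265
  w ← 0.440864 + (0.47/2)·(-0.454090 + (-0.234265)) = 0.279101
w(1.41) ≈ 0.2791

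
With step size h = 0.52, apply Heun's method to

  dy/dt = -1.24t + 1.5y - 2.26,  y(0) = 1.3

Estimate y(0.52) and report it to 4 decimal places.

0.9083

Heun: k1 = f(t_n, y_n); k2 = f(t_n + h, y_n + h·k1); y_{n+1} = y_n + (h/2)·(k1 + k2).
t=0.000000, y=1.300000:
  k1 = f(0.000000, 1.300000) = -0.310000
  k2 = f(0.520000, 1.138800) = -1.196600
  y ← 1.300000 + (0.52/2)·(-0.310000 + (-1.196600)) = 0.908284
y(0.52) ≈ 0.9083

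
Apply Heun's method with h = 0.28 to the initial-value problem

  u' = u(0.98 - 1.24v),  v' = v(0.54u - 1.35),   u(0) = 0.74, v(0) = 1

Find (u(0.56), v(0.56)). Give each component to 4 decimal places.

0.7518, 0.5881

Heun on (u,v): k1 = f(t_n, state_n); k2 = f(t_n + h, state_n + h·k1); state_{n+1} = state_n + (h/2)·(k1 + k2).
0.000000: (0.740000, 1.000000)
  k1 = (-0.192400, -0.950400)
  predictor → (0.686128, 0.733888)
  k2 = (0.048014, -0.718837)
  → (0.719786, 0.766307)
0.280000: (0.719786, 0.766307)
  k1 = (0.021435, -0.736663)
  predictor → (0.725788, 0.560041)
  k2 = (0.207248, -0.536561)
  → (0.751802, 0.588056)
(u(0.56), v(0.56)) ≈ (0.7518, 0.5881)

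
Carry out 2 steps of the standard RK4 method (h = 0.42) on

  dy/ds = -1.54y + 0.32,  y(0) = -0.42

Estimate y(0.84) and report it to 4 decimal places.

0.0350

RK4: k1 = f(s_n, y_n); k2 = f(s_n + h/2, y_n + (h/2)·k1); k3 = f(s_n + h/2, y_n + (h/2)·k2); k4 = f(s_n + h, y_n + h·k3); y_{n+1} = y_n + (h/6)·(k1 + 2k2 + 2k3 + k4).
s=0.000000, y=-0.420000:
  k1 = f(0.000000, -0.420000) = 0.966800
  k2 = f(0.210000, -0.216972) = 0.654137
  k3 = f(0.210000, -0.282631) = 0.755252
  k4 = f(0.420000, -0.102794) = 0.478303
  y ← -0.420000 + (0.42/6)·(k1 + 2k2 + 2k3 + k4) = -0.121528
s=0.420000, y=-0.121528:
  k1 = f(0.420000, -0.121528) = 0.507154
  k2 = f(0.630000, -0.015026) = 0.343140
  k3 = f(0.630000, -0.049469) = 0.396182
  k4 = f(0.840000, 0.044868) = 0.250903
  y ← -0.121528 + (0.42/6)·(k1 + 2k2 + 2k3 + k4) = 0.035041
y(0.84) ≈ 0.0350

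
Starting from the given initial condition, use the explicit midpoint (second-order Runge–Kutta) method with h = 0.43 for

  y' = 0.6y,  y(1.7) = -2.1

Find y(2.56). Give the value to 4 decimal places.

-3.5016

Midpoint: k1 = f(t_n, y_n); k2 = f(t_n + h/2, y_n + (h/2)·k1); y_{n+1} = y_n + h·k2.
t=1.700000, y=-2.100000:
  k1 = f(1.700000, -2.100000) = -1.260000
  k2 = f(1.915000, -2.370900) = -1.422540
  y ← -2.100000 + 0.43·(-1.422540) = -2.711692
t=2.130000, y=-2.711692:
  k1 = f(2.130000, -2.711692) = -1.627015
  k2 = f(2.345000, -3.061500) = -1.836900
  y ← -2.711692 + 0.43·(-1.836900) = -3.501559
y(2.56) ≈ -3.5016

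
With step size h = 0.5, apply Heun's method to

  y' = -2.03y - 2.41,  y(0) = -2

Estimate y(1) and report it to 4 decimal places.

Heun: k1 = f(t_n, y_n); k2 = f(t_n + h, y_n + h·k1); y_{n+1} = y_n + (h/2)·(k1 + k2).
t=0.000000, y=-2.000000:
  k1 = f(0.000000, -2.000000) = 1.650000
  k2 = f(0.500000, -1.175000) = -0.024750
  y ← -2.000000 + (0.5/2)·(1.650000 + (-0.024750)) = -1.593688
t=0.500000, y=-1.593688:
  k1 = f(0.500000, -1.593688) = 0.825186
  k2 = f(1.000000, -1.181095) = -0.012378
  y ← -1.593688 + (0.5/2)·(0.825186 + (-0.012378)) = -1.390486
y(1) ≈ -1.3905

-1.3905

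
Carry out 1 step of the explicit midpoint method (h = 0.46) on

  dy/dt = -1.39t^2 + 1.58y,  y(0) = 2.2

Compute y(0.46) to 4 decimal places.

Midpoint: k1 = f(t_n, y_n); k2 = f(t_n + h/2, y_n + (h/2)·k1); y_{n+1} = y_n + h·k2.
t=0.000000, y=2.200000:
  k1 = f(0.000000, 2.200000) = 3.476000
  k2 = f(0.230000, 2.999480) = 4.665647
  y ← 2.200000 + 0.46·4.665647 = 4.346198
y(0.46) ≈ 4.3462

4.3462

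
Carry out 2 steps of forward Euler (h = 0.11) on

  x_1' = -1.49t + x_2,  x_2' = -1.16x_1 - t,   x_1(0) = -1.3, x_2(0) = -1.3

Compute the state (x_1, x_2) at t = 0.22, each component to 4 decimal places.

Euler on (x_1,x_2): x_1_{n+1} = x_1_n + h·x_1', x_2_{n+1} = x_2_n + h·x_2'.
0.000000: (-1.300000, -1.300000); f=(-1.300000, 1.508000) → (-1.443000, -1.134120)
0.110000: (-1.443000, -1.134120); f=(-1.298020, 1.563880) → (-1.585782, -0.962093)
(x_1(0.22), x_2(0.22)) ≈ (-1.5858, -0.9621)

-1.5858, -0.9621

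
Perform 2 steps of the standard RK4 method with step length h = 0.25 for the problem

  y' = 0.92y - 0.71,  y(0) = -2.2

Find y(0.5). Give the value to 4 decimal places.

RK4: k1 = f(x_n, y_n); k2 = f(x_n + h/2, y_n + (h/2)·k1); k3 = f(x_n + h/2, y_n + (h/2)·k2); k4 = f(x_n + h, y_n + h·k3); y_{n+1} = y_n + (h/6)·(k1 + 2k2 + 2k3 + k4).
x=0.000000, y=-2.200000:
  k1 = f(0.000000, -2.200000) = -2.734000
  k2 = f(0.125000, -2.541750) = -3.048410
  k3 = f(0.125000, -2.581051) = -3.084567
  k4 = f(0.250000, -2.971142) = -3.443450
  y ← -2.200000 + (0.25/6)·(k1 + 2k2 + 2k3 + k4) = -2.968475
x=0.250000, y=-2.968475:
  k1 = f(0.250000, -2.968475) = -3.440997
  k2 = f(0.375000, -3.398600) = -3.836712
  k3 = f(0.375000, -3.448064) = -3.882219
  k4 = f(0.500000, -3.939030) = -4.333908
  y ← -2.968475 + (0.25/6)·(k1 + 2k2 + 2k3 + k4) = -3.935674
y(0.5) ≈ -3.9357

-3.9357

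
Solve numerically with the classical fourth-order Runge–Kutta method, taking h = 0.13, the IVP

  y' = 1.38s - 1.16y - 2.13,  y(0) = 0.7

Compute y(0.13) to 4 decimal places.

RK4: k1 = f(s_n, y_n); k2 = f(s_n + h/2, y_n + (h/2)·k1); k3 = f(s_n + h/2, y_n + (h/2)·k2); k4 = f(s_n + h, y_n + h·k3); y_{n+1} = y_n + (h/6)·(k1 + 2k2 + 2k3 + k4).
s=0.000000, y=0.700000:
  k1 = f(0.000000, 0.700000) = -2.942000
  k2 = f(0.065000, 0.508770) = -2.630473
  k3 = f(0.065000, 0.529019) = -2.653962
  k4 = f(0.130000, 0.354985) = -2.362382
  y ← 0.700000 + (0.13/6)·(k1 + 2k2 + 2k3 + k4) = 0.356080
y(0.13) ≈ 0.3561

0.3561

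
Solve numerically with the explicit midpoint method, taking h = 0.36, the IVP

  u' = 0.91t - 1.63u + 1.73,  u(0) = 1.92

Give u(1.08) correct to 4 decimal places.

1.5627

Midpoint: k1 = f(t_n, u_n); k2 = f(t_n + h/2, u_n + (h/2)·k1); u_{n+1} = u_n + h·k2.
t=0.000000, u=1.920000:
  k1 = f(0.000000, 1.920000) = -1.399600
  k2 = f(0.180000, 1.668072) = -0.825157
  u ← 1.920000 + 0.36·(-0.825157) = 1.622943
t=0.360000, u=1.622943:
  k1 = f(0.360000, 1.622943) = -0.587798
  k2 = f(0.540000, 1.517140) = -0.251538
  u ← 1.622943 + 0.36·(-0.251538) = 1.532390
t=0.720000, u=1.532390:
  k1 = f(0.720000, 1.532390) = -0.112595
  k2 = f(0.900000, 1.512123) = 0.084240
  u ← 1.532390 + 0.36·0.084240 = 1.562716
u(1.08) ≈ 1.5627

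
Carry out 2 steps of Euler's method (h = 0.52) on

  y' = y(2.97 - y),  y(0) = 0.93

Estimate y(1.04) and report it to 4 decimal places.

2.9664

Euler: y_{n+1} = y_n + h·f(t_n, y_n).
t=0.000000, y=0.930000: f=1.897200 → y ← 0.930000 + 0.52·1.897200 = 1.916544
t=0.520000, y=1.916544: f=2.018995 → y ← 1.916544 + 0.52·2.018995 = 2.966421
y(1.04) ≈ 2.9664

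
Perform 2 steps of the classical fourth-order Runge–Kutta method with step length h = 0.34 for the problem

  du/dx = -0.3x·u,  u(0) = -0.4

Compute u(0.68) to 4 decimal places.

-0.3732

RK4: k1 = f(x_n, u_n); k2 = f(x_n + h/2, u_n + (h/2)·k1); k3 = f(x_n + h/2, u_n + (h/2)·k2); k4 = f(x_n + h, u_n + h·k3); u_{n+1} = u_n + (h/6)·(k1 + 2k2 + 2k3 + k4).
x=0.000000, u=-0.400000:
  k1 = f(0.000000, -0.400000) = 0.000000
  k2 = f(0.170000, -0.400000) = 0.020400
  k3 = f(0.170000, -0.396532) = 0.020223
  k4 = f(0.340000, -0.393124) = 0.040099
  u ← -0.400000 + (0.34/6)·(k1 + 2k2 + 2k3 + k4) = -0.393124
x=0.340000, u=-0.393124:
  k1 = f(0.340000, -0.393124) = 0.040099
  k2 = f(0.510000, -0.386307) = 0.059105
  k3 = f(0.510000, -0.383076) = 0.058611
  k4 = f(0.680000, -0.373196) = 0.076132
  u ← -0.393124 + (0.34/6)·(k1 + 2k2 + 2k3 + k4) = -0.373196
u(0.68) ≈ -0.3732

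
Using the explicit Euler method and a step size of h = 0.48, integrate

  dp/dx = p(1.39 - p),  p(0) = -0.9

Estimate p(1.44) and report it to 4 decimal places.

Euler: p_{n+1} = p_n + h·f(x_n, p_n).
x=0.000000, p=-0.900000: f=-2.061000 → p ← -0.900000 + 0.48·(-2.061000) = -1.889280
x=0.480000, p=-1.889280: f=-6.195478 → p ← -1.889280 + 0.48·(-6.195478) = -4.863109
x=0.960000, p=-4.863109: f=-30.409556 → p ← -4.863109 + 0.48·(-30.409556) = -19.459696
p(1.44) ≈ -19.4597

-19.4597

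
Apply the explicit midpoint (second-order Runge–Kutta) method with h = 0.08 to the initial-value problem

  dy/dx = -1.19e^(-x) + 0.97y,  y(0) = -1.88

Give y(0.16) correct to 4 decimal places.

-2.3860

Midpoint: k1 = f(x_n, y_n); k2 = f(x_n + h/2, y_n + (h/2)·k1); y_{n+1} = y_n + h·k2.
x=0.000000, y=-1.880000:
  k1 = f(0.000000, -1.880000) = -3.013600
  k2 = f(0.040000, -2.000544) = -3.083867
  y ← -1.880000 + 0.08·(-3.083867) = -2.126709
x=0.080000, y=-2.126709:
  k1 = f(0.080000, -2.126709) = -3.161417
  k2 = f(0.120000, -2.253166) = -3.241006
  y ← -2.126709 + 0.08·(-3.241006) = -2.385990
y(0.16) ≈ -2.3860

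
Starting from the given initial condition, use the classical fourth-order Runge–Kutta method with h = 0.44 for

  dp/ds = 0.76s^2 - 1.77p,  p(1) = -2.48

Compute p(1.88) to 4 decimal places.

RK4: k1 = f(s_n, p_n); k2 = f(s_n + h/2, p_n + (h/2)·k1); k3 = f(s_n + h/2, p_n + (h/2)·k2); k4 = f(s_n + h, p_n + h·k3); p_{n+1} = p_n + (h/6)·(k1 + 2k2 + 2k3 + k4).
s=1.000000, p=-2.480000:
  k1 = f(1.000000, -2.480000) = 5.149600
  k2 = f(1.220000, -1.347088) = 3.515530
  k3 = f(1.220000, -1.706583) = 4.151837
  k4 = f(1.440000, -0.653192) = 2.732086
  p ← -2.480000 + (0.44/6)·(k1 + 2k2 + 2k3 + k4) = -0.777463
s=1.440000, p=-0.777463:
  k1 = f(1.440000, -0.777463) = 2.952045
  k2 = f(1.660000, -0.128013) = 2.320839
  k3 = f(1.660000, -0.266878) = 2.566630
  k4 = f(1.880000, 0.351855) = 2.063361
  p ← -0.777463 + (0.44/6)·(k1 + 2k2 + 2k3 + k4) = 0.307163
p(1.88) ≈ 0.3072

0.3072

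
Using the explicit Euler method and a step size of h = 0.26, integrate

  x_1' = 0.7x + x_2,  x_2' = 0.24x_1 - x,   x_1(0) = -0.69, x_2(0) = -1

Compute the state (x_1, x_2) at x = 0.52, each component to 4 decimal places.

Euler on (x_1,x_2): x_1_{n+1} = x_1_n + h·x_1', x_2_{n+1} = x_2_n + h·x_2'.
0.000000: (-0.690000, -1.000000); f=(-1.000000, -0.165600) → (-0.950000, -1.043056)
0.260000: (-0.950000, -1.043056); f=(-0.861056, -0.488000) → (-1.173875, -1.169936)
(x_1(0.52), x_2(0.52)) ≈ (-1.1739, -1.1699)

-1.1739, -1.1699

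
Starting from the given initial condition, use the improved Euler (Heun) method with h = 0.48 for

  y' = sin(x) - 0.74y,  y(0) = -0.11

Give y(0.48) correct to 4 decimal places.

0.0330

Heun: k1 = f(x_n, y_n); k2 = f(x_n + h, y_n + h·k1); y_{n+1} = y_n + (h/2)·(k1 + k2).
x=0.000000, y=-0.110000:
  k1 = f(0.000000, -0.110000) = 0.081400
  k2 = f(0.480000, -0.070928) = 0.514266
  y ← -0.110000 + (0.48/2)·(0.081400 + 0.514266) = 0.032960
y(0.48) ≈ 0.0330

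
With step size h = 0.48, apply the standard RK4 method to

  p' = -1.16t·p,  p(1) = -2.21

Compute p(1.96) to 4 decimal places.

-0.4316

RK4: k1 = f(t_n, p_n); k2 = f(t_n + h/2, p_n + (h/2)·k1); k3 = f(t_n + h/2, p_n + (h/2)·k2); k4 = f(t_n + h, p_n + h·k3); p_{n+1} = p_n + (h/6)·(k1 + 2k2 + 2k3 + k4).
t=1.000000, p=-2.210000:
  k1 = f(1.000000, -2.210000) = 2.563600
  k2 = f(1.240000, -1.594736) = 2.293868
  k3 = f(1.240000, -1.659472) = 2.386984
  k4 = f(1.480000, -1.064248) = 1.827100
  p ← -2.210000 + (0.48/6)·(k1 + 2k2 + 2k3 + k4) = -1.109808
t=1.480000, p=-1.109808:
  k1 = f(1.480000, -1.109808) = 1.905318
  k2 = f(1.720000, -0.652531) = 1.301931
  k3 = f(1.720000, -0.797344) = 1.590861
  k4 = f(1.960000, -0.346194) = 0.787107
  p ← -1.109808 + (0.48/6)·(k1 + 2k2 + 2k3 + k4) = -0.431567
p(1.96) ≈ -0.4316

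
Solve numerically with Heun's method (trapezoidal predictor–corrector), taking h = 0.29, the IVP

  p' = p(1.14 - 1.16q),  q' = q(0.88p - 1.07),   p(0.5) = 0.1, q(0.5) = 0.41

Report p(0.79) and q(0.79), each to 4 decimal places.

Heun on (p,q): k1 = f(x_n, state_n); k2 = f(x_n + h, state_n + h·k1); state_{n+1} = state_n + (h/2)·(k1 + k2).
0.500000: (0.100000, 0.410000)
  k1 = (0.066440, -0.402620)
  predictor → (0.119268, 0.293240)
  k2 = (0.095395, -0.282990)
  → (0.123466, 0.310587)
(p(0.79), q(0.79)) ≈ (0.1235, 0.3106)

0.1235, 0.3106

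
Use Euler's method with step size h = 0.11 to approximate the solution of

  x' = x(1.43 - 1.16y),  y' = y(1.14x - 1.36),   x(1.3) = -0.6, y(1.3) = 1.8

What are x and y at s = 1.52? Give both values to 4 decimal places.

-0.5450, 1.0892

Euler on (x,y): x_{n+1} = x_n + h·x', y_{n+1} = y_n + h·y'.
1.300000: (-0.600000, 1.800000); f=(0.394800, -3.679200) → (-0.556572, 1.395288)
1.410000: (-0.556572, 1.395288); f=(0.104933, -2.782891) → (-0.545029, 1.089170)
(x(1.52), y(1.52)) ≈ (-0.5450, 1.0892)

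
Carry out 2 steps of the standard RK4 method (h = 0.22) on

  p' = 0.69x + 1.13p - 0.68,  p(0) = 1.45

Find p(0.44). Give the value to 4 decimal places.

2.0757

RK4: k1 = f(x_n, p_n); k2 = f(x_n + h/2, p_n + (h/2)·k1); k3 = f(x_n + h/2, p_n + (h/2)·k2); k4 = f(x_n + h, p_n + h·k3); p_{n+1} = p_n + (h/6)·(k1 + 2k2 + 2k3 + k4).
x=0.000000, p=1.450000:
  k1 = f(0.000000, 1.450000) = 0.958500
  k2 = f(0.110000, 1.555435) = 1.153542
  k3 = f(0.110000, 1.576890) = 1.177785
  k4 = f(0.220000, 1.709113) = 1.403097
  p ← 1.450000 + (0.22/6)·(k1 + 2k2 + 2k3 + k4) = 1.707556
x=0.220000, p=1.707556:
  k1 = f(0.220000, 1.707556) = 1.401338
  k2 = f(0.330000, 1.861703) = 1.651424
  k3 = f(0.330000, 1.889213) = 1.682510
  k4 = f(0.440000, 2.077708) = 1.971410
  p ← 1.707556 + (0.22/6)·(k1 + 2k2 + 2k3 + k4) = 2.075712
p(0.44) ≈ 2.0757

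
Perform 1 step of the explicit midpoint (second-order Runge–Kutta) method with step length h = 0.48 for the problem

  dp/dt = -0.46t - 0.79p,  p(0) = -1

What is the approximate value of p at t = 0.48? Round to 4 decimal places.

-0.7457

Midpoint: k1 = f(t_n, p_n); k2 = f(t_n + h/2, p_n + (h/2)·k1); p_{n+1} = p_n + h·k2.
t=0.000000, p=-1.000000:
  k1 = f(0.000000, -1.000000) = 0.790000
  k2 = f(0.240000, -0.810400) = 0.529816
  p ← -1.000000 + 0.48·0.529816 = -0.745688
p(0.48) ≈ -0.7457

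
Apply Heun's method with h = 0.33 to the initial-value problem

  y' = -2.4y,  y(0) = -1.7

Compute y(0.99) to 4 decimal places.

Heun: k1 = f(x_n, y_n); k2 = f(x_n + h, y_n + h·k1); y_{n+1} = y_n + (h/2)·(k1 + k2).
x=0.000000, y=-1.700000:
  k1 = f(0.000000, -1.700000) = 4.080000
  k2 = f(0.330000, -0.353600) = 0.848640
  y ← -1.700000 + (0.33/2)·(4.080000 + 0.848640) = -0.886774
x=0.330000, y=-0.886774:
  k1 = f(0.330000, -0.886774) = 2.128259
  k2 = f(0.660000, -0.184449) = 0.442678
  y ← -0.886774 + (0.33/2)·(2.128259 + 0.442678) = -0.462570
x=0.660000, y=-0.462570:
  k1 = f(0.660000, -0.462570) = 1.110168
  k2 = f(0.990000, -0.096215) = 0.230915
  y ← -0.462570 + (0.33/2)·(1.110168 + 0.230915) = -0.241291
y(0.99) ≈ -0.2413

-0.2413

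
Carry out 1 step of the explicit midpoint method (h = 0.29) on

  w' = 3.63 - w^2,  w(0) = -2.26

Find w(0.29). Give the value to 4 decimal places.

-2.9827

Midpoint: k1 = f(t_n, w_n); k2 = f(t_n + h/2, w_n + (h/2)·k1); w_{n+1} = w_n + h·k2.
t=0.000000, w=-2.260000:
  k1 = f(0.000000, -2.260000) = -1.477600
  k2 = f(0.145000, -2.474252) = -2.491923
  w ← -2.260000 + 0.29·(-2.491923) = -2.982658
w(0.29) ≈ -2.9827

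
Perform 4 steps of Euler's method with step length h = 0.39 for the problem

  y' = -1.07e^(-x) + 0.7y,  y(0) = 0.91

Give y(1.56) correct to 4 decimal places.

Euler: y_{n+1} = y_n + h·f(x_n, y_n).
x=0.000000, y=0.910000: f=-0.433000 → y ← 0.910000 + 0.39·(-0.433000) = 0.741130
x=0.390000, y=0.741130: f=-0.205660 → y ← 0.741130 + 0.39·(-0.205660) = 0.660923
x=0.780000, y=0.660923: f=-0.027849 → y ← 0.660923 + 0.39·(-0.027849) = 0.650062
x=1.170000, y=0.650062: f=0.122951 → y ← 0.650062 + 0.39·0.122951 = 0.698012
y(1.56) ≈ 0.6980

0.6980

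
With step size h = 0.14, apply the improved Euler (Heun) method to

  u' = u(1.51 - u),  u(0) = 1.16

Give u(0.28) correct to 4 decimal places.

1.2604

Heun: k1 = f(s_n, u_n); k2 = f(s_n + h, u_n + h·k1); u_{n+1} = u_n + (h/2)·(k1 + k2).
s=0.000000, u=1.160000:
  k1 = f(0.000000, 1.160000) = 0.406000
  k2 = f(0.140000, 1.216840) = 0.356729
  u ← 1.160000 + (0.14/2)·(0.406000 + 0.356729) = 1.213391
s=0.140000, u=1.213391:
  k1 = f(0.140000, 1.213391) = 0.359903
  k2 = f(0.280000, 1.263777) = 0.311171
  u ← 1.213391 + (0.14/2)·(0.359903 + 0.311171) = 1.260366
u(0.28) ≈ 1.2604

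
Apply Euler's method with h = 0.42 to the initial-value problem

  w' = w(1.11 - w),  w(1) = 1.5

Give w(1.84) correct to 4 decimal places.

1.1783

Euler: w_{n+1} = w_n + h·f(x_n, w_n).
x=1.000000, w=1.500000: f=-0.585000 → w ← 1.500000 + 0.42·(-0.585000) = 1.254300
x=1.420000, w=1.254300: f=-0.180995 → w ← 1.254300 + 0.42·(-0.180995) = 1.178282
w(1.84) ≈ 1.1783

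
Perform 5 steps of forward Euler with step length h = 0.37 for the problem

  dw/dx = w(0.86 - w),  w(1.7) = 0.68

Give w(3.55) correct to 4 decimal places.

0.8249

Euler: w_{n+1} = w_n + h·f(x_n, w_n).
x=1.700000, w=0.680000: f=0.122400 → w ← 0.680000 + 0.37·0.122400 = 0.725288
x=2.070000, w=0.725288: f=0.097705 → w ← 0.725288 + 0.37·0.097705 = 0.761439
x=2.440000, w=0.761439: f=0.075048 → w ← 0.761439 + 0.37·0.075048 = 0.789207
x=2.810000, w=0.789207: f=0.055871 → w ← 0.789207 + 0.37·0.055871 = 0.809879
x=3.180000, w=0.809879: f=0.040592 → w ← 0.809879 + 0.37·0.040592 = 0.824898
w(3.55) ≈ 0.8249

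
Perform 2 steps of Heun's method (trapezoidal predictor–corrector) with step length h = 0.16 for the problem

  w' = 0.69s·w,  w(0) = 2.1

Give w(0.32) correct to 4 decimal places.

2.1753

Heun: k1 = f(s_n, w_n); k2 = f(s_n + h, w_n + h·k1); w_{n+1} = w_n + (h/2)·(k1 + k2).
s=0.000000, w=2.100000:
  k1 = f(0.000000, 2.100000) = 0.000000
  k2 = f(0.160000, 2.100000) = 0.231840
  w ← 2.100000 + (0.16/2)·(0.000000 + 0.231840) = 2.118547
s=0.160000, w=2.118547:
  k1 = f(0.160000, 2.118547) = 0.233888
  k2 = f(0.320000, 2.155969) = 0.476038
  w ← 2.118547 + (0.16/2)·(0.233888 + 0.476038) = 2.175341
w(0.32) ≈ 2.1753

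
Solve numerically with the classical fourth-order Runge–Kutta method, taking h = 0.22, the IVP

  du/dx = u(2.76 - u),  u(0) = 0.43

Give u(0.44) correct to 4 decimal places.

RK4: k1 = f(x_n, u_n); k2 = f(x_n + h/2, u_n + (h/2)·k1); k3 = f(x_n + h/2, u_n + (h/2)·k2); k4 = f(x_n + h, u_n + h·k3); u_{n+1} = u_n + (h/6)·(k1 + 2k2 + 2k3 + k4).
x=0.000000, u=0.430000:
  k1 = f(0.000000, 0.430000) = 1.001900
  k2 = f(0.110000, 0.540209) = 1.199151
  k3 = f(0.110000, 0.561907) = 1.235123
  k4 = f(0.220000, 0.701727) = 1.444346
  u ← 0.430000 + (0.22/6)·(k1 + 2k2 + 2k3 + k4) = 0.698209
x=0.220000, u=0.698209:
  k1 = f(0.220000, 0.698209) = 1.439561
  k2 = f(0.330000, 0.856561) = 1.630411
  k3 = f(0.330000, 0.877554) = 1.651948
  k4 = f(0.440000, 1.061638) = 1.803045
  u ← 0.698209 + (0.22/6)·(k1 + 2k2 + 2k3 + k4) = 1.057811
u(0.44) ≈ 1.0578

1.0578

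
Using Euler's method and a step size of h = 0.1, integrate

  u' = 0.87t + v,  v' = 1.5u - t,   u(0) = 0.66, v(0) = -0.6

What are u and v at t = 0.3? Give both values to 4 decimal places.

0.5339, -0.3572

Euler on (u,v): u_{n+1} = u_n + h·u', v_{n+1} = v_n + h·v'.
0.000000: (0.660000, -0.600000); f=(-0.600000, 0.990000) → (0.600000, -0.501000)
0.100000: (0.600000, -0.501000); f=(-0.414000, 0.800000) → (0.558600, -0.421000)
0.200000: (0.558600, -0.421000); f=(-0.247000, 0.637900) → (0.533900, -0.357210)
(u(0.3), v(0.3)) ≈ (0.5339, -0.3572)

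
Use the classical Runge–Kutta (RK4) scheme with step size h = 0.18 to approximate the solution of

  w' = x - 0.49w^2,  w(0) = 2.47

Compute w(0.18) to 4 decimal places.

RK4: k1 = f(x_n, w_n); k2 = f(x_n + h/2, w_n + (h/2)·k1); k3 = f(x_n + h/2, w_n + (h/2)·k2); k4 = f(x_n + h, w_n + h·k3); w_{n+1} = w_n + (h/6)·(k1 + 2k2 + 2k3 + k4).
x=0.000000, w=2.470000:
  k1 = f(0.000000, 2.470000) = -2.989441
  k2 = f(0.090000, 2.200950) = -2.283649
  k3 = f(0.090000, 2.264472) = -2.422637
  k4 = f(0.180000, 2.033925) = -1.847057
  w ← 2.470000 + (0.18/6)·(k1 + 2k2 + 2k3 + k4) = 2.042528
w(0.18) ≈ 2.0425

2.0425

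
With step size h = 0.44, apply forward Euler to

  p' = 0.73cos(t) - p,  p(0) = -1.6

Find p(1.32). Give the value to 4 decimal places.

Euler: p_{n+1} = p_n + h·f(t_n, p_n).
t=0.000000, p=-1.600000: f=2.330000 → p ← -1.600000 + 0.44·2.330000 = -0.574800
t=0.440000, p=-0.574800: f=1.235269 → p ← -0.574800 + 0.44·1.235269 = -0.031282
t=0.880000, p=-0.031282: f=0.496402 → p ← -0.031282 + 0.44·0.496402 = 0.187135
p(1.32) ≈ 0.1871

0.1871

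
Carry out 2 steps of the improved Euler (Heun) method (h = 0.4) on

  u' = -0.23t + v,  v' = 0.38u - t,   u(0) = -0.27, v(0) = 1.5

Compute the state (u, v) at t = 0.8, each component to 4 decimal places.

0.7952, 1.2712

Heun on (u,v): k1 = f(t_n, state_n); k2 = f(t_n + h, state_n + h·k1); state_{n+1} = state_n + (h/2)·(k1 + k2).
0.000000: (-0.270000, 1.500000)
  k1 = (1.500000, -0.102600)
  predictor → (0.330000, 1.458960)
  k2 = (1.366960, -0.274600)
  → (0.303392, 1.424560)
0.400000: (0.303392, 1.424560)
  k1 = (1.332560, -0.284711)
  predictor → (0.836416, 1.310676)
  k2 = (1.126676, -0.482162)
  → (0.795239, 1.271185)
(u(0.8), v(0.8)) ≈ (0.7952, 1.2712)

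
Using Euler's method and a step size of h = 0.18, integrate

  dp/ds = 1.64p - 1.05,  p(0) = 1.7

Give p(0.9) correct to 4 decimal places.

4.5029

Euler: p_{n+1} = p_n + h·f(s_n, p_n).
s=0.000000, p=1.700000: f=1.738000 → p ← 1.700000 + 0.18·1.738000 = 2.012840
s=0.180000, p=2.012840: f=2.251058 → p ← 2.012840 + 0.18·2.251058 = 2.418030
s=0.360000, p=2.418030: f=2.915570 → p ← 2.418030 + 0.18·2.915570 = 2.942833
s=0.540000, p=2.942833: f=3.776246 → p ← 2.942833 + 0.18·3.776246 = 3.622557
s=0.720000, p=3.622557: f=4.890994 → p ← 3.622557 + 0.18·4.890994 = 4.502936
p(0.9) ≈ 4.5029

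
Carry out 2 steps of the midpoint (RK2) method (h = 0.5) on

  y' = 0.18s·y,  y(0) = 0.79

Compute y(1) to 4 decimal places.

Midpoint: k1 = f(s_n, y_n); k2 = f(s_n + h/2, y_n + (h/2)·k1); y_{n+1} = y_n + h·k2.
s=0.000000, y=0.790000:
  k1 = f(0.000000, 0.790000) = 0.000000
  k2 = f(0.250000, 0.790000) = 0.035550
  y ← 0.790000 + 0.5·0.035550 = 0.807775
s=0.500000, y=0.807775:
  k1 = f(0.500000, 0.807775) = 0.072700
  k2 = f(0.750000, 0.825950) = 0.111503
  y ← 0.807775 + 0.5·0.111503 = 0.863527
y(1) ≈ 0.8635

0.8635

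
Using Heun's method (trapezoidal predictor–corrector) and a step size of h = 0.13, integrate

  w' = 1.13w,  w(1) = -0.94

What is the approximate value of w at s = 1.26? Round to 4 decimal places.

-1.2598

Heun: k1 = f(s_n, w_n); k2 = f(s_n + h, w_n + h·k1); w_{n+1} = w_n + (h/2)·(k1 + k2).
s=1.000000, w=-0.940000:
  k1 = f(1.000000, -0.940000) = -1.062200
  k2 = f(1.130000, -1.078086) = -1.218237
  w ← -0.940000 + (0.13/2)·(-1.062200 + (-1.218237)) = -1.088228
s=1.130000, w=-1.088228:
  k1 = f(1.130000, -1.088228) = -1.229698
  k2 = f(1.260000, -1.248089) = -1.410341
  w ← -1.088228 + (0.13/2)·(-1.229698 + (-1.410341)) = -1.259831
w(1.26) ≈ -1.2598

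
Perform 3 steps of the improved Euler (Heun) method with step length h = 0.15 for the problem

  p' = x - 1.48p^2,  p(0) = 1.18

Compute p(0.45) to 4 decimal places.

Heun: k1 = f(x_n, p_n); k2 = f(x_n + h, p_n + h·k1); p_{n+1} = p_n + (h/2)·(k1 + k2).
x=0.000000, p=1.180000:
  k1 = f(0.000000, 1.180000) = -2.060752
  k2 = f(0.150000, 0.870887) = -0.972498
  p ← 1.180000 + (0.15/2)·(-2.060752 + (-0.972498)) = 0.952506
x=0.150000, p=0.952506:
  k1 = f(0.150000, 0.952506) = -1.192757
  k2 = f(0.300000, 0.773593) = -0.585700
  p ← 0.952506 + (0.15/2)·(-1.192757 + (-0.585700)) = 0.819122
x=0.300000, p=0.819122:
  k1 = f(0.300000, 0.819122) = -0.693022
  k2 = f(0.450000, 0.715169) = -0.306970
  p ← 0.819122 + (0.15/2)·(-0.693022 + (-0.306970)) = 0.744123
p(0.45) ≈ 0.7441

0.7441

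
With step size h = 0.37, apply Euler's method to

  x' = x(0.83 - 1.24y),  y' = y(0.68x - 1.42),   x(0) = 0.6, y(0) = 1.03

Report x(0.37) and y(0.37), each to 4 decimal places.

0.5007, 0.6443

Euler on (x,y): x_{n+1} = x_n + h·x', y_{n+1} = y_n + h·y'.
0.000000: (0.600000, 1.030000); f=(-0.268320, -1.042360) → (0.500722, 0.644327)
(x(0.37), y(0.37)) ≈ (0.5007, 0.6443)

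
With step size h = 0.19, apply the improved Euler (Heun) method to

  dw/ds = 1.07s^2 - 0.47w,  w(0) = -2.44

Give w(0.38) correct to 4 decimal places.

-2.0201

Heun: k1 = f(s_n, w_n); k2 = f(s_n + h, w_n + h·k1); w_{n+1} = w_n + (h/2)·(k1 + k2).
s=0.000000, w=-2.440000:
  k1 = f(0.000000, -2.440000) = 1.146800
  k2 = f(0.190000, -2.222108) = 1.083018
  w ← -2.440000 + (0.19/2)·(1.146800 + 1.083018) = -2.228167
s=0.190000, w=-2.228167:
  k1 = f(0.190000, -2.228167) = 1.085866
  k2 = f(0.380000, -2.021853) = 1.104779
  w ← -2.228167 + (0.19/2)·(1.085866 + 1.104779) = -2.020056
w(0.38) ≈ -2.0201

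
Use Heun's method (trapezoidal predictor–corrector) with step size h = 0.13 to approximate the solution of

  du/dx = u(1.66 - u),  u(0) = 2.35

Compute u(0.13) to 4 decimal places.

Heun: k1 = f(x_n, u_n); k2 = f(x_n + h, u_n + h·k1); u_{n+1} = u_n + (h/2)·(k1 + k2).
x=0.000000, u=2.350000:
  k1 = f(0.000000, 2.350000) = -1.621500
  k2 = f(0.130000, 2.139205) = -1.025118
  u ← 2.350000 + (0.13/2)·(-1.621500 + (-1.025118)) = 2.177970
u(0.13) ≈ 2.1780

2.1780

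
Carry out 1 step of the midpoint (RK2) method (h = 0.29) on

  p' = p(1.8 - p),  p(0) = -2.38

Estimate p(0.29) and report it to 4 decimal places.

-8.6127

Midpoint: k1 = f(s_n, p_n); k2 = f(s_n + h/2, p_n + (h/2)·k1); p_{n+1} = p_n + h·k2.
s=0.000000, p=-2.380000:
  k1 = f(0.000000, -2.380000) = -9.948400
  k2 = f(0.145000, -3.822518) = -21.492176
  p ← -2.380000 + 0.29·(-21.492176) = -8.612731
p(0.29) ≈ -8.6127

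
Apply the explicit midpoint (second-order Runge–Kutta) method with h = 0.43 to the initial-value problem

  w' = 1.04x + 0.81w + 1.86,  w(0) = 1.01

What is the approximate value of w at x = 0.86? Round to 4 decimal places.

4.7246

Midpoint: k1 = f(x_n, w_n); k2 = f(x_n + h/2, w_n + (h/2)·k1); w_{n+1} = w_n + h·k2.
x=0.000000, w=1.010000:
  k1 = f(0.000000, 1.010000) = 2.678100
  k2 = f(0.215000, 1.585792) = 3.368091
  w ← 1.010000 + 0.43·3.368091 = 2.458279
x=0.430000, w=2.458279:
  k1 = f(0.430000, 2.458279) = 4.298406
  k2 = f(0.645000, 3.382436) = 5.270574
  w ← 2.458279 + 0.43·5.270574 = 4.724626
w(0.86) ≈ 4.7246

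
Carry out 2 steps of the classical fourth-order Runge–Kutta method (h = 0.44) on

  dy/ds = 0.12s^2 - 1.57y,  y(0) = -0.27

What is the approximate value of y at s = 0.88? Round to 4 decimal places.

-0.0481

RK4: k1 = f(s_n, y_n); k2 = f(s_n + h/2, y_n + (h/2)·k1); k3 = f(s_n + h/2, y_n + (h/2)·k2); k4 = f(s_n + h, y_n + h·k3); y_{n+1} = y_n + (h/6)·(k1 + 2k2 + 2k3 + k4).
s=0.000000, y=-0.270000:
  k1 = f(0.000000, -0.270000) = 0.423900
  k2 = f(0.220000, -0.176742) = 0.283293
  k3 = f(0.220000, -0.207676) = 0.331859
  k4 = f(0.440000, -0.123982) = 0.217884
  y ← -0.270000 + (0.44/6)·(k1 + 2k2 + 2k3 + k4) = -0.132714
s=0.440000, y=-0.132714:
  k1 = f(0.440000, -0.132714) = 0.231592
  k2 = f(0.660000, -0.081763) = 0.180640
  k3 = f(0.660000, -0.092973) = 0.198239
  k4 = f(0.880000, -0.045488) = 0.164345
  y ← -0.132714 + (0.44/6)·(k1 + 2k2 + 2k3 + k4) = -0.048109
y(0.88) ≈ -0.0481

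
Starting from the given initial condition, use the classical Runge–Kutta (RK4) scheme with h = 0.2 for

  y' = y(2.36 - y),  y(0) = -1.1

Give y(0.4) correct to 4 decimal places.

RK4: k1 = f(x_n, y_n); k2 = f(x_n + h/2, y_n + (h/2)·k1); k3 = f(x_n + h/2, y_n + (h/2)·k2); k4 = f(x_n + h, y_n + h·k3); y_{n+1} = y_n + (h/6)·(k1 + 2k2 + 2k3 + k4).
x=0.000000, y=-1.100000:
  k1 = f(0.000000, -1.100000) = -3.806000
  k2 = f(0.100000, -1.480600) = -5.686392
  k3 = f(0.100000, -1.668639) = -6.722345
  k4 = f(0.200000, -2.444469) = -11.744376
  y ← -1.100000 + (0.2/6)·(k1 + 2k2 + 2k3 + k4) = -2.445595
x=0.200000, y=-2.445595:
  k1 = f(0.200000, -2.445595) = -11.752540
  k2 = f(0.300000, -3.620849) = -21.655751
  k3 = f(0.300000, -4.611170) = -32.145252
  k4 = f(0.400000, -8.874646) = -99.703497
  y ← -2.445595 + (0.2/6)·(k1 + 2k2 + 2k3 + k4) = -9.747530
y(0.4) ≈ -9.7475

-9.7475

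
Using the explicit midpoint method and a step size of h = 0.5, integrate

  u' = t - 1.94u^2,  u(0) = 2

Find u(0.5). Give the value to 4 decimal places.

2.1215

Midpoint: k1 = f(t_n, u_n); k2 = f(t_n + h/2, u_n + (h/2)·k1); u_{n+1} = u_n + h·k2.
t=0.000000, u=2.000000:
  k1 = f(0.000000, 2.000000) = -7.760000
  k2 = f(0.250000, 0.060000) = 0.243016
  u ← 2.000000 + 0.5·0.243016 = 2.121508
u(0.5) ≈ 2.1215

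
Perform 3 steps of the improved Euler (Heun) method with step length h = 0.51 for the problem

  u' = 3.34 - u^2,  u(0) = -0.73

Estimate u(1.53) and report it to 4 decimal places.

Heun: k1 = f(x_n, u_n); k2 = f(x_n + h, u_n + h·k1); u_{n+1} = u_n + (h/2)·(k1 + k2).
x=0.000000, u=-0.730000:
  k1 = f(0.000000, -0.730000) = 2.807100
  k2 = f(0.510000, 0.701621) = 2.847728
  u ← -0.730000 + (0.51/2)·(2.807100 + 2.847728) = 0.711981
x=0.510000, u=0.711981:
  k1 = f(0.510000, 0.711981) = 2.833083
  k2 = f(1.020000, 2.156853) = -1.312017
  u ← 0.711981 + (0.51/2)·(2.833083 + (-1.312017)) = 1.099853
x=1.020000, u=1.099853:
  k1 = f(1.020000, 1.099853) = 2.130323
  k2 = f(1.530000, 2.186318) = -1.439986
  u ← 1.099853 + (0.51/2)·(2.130323 + (-1.439986)) = 1.275889
u(1.53) ≈ 1.2759

1.2759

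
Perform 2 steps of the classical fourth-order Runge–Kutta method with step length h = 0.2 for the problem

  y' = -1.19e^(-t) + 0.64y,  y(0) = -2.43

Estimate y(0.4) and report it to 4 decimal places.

-3.5899

RK4: k1 = f(t_n, y_n); k2 = f(t_n + h/2, y_n + (h/2)·k1); k3 = f(t_n + h/2, y_n + (h/2)·k2); k4 = f(t_n + h, y_n + h·k3); y_{n+1} = y_n + (h/6)·(k1 + 2k2 + 2k3 + k4).
t=0.000000, y=-2.430000:
  k1 = f(0.000000, -2.430000) = -2.745200
  k2 = f(0.100000, -2.704520) = -2.807649
  k3 = f(0.100000, -2.710765) = -2.811646
  k4 = f(0.200000, -2.992329) = -2.889380
  y ← -2.430000 + (0.2/6)·(k1 + 2k2 + 2k3 + k4) = -2.992439
t=0.200000, y=-2.992439:
  k1 = f(0.200000, -2.992439) = -2.889451
  k2 = f(0.300000, -3.281384) = -2.981660
  k3 = f(0.300000, -3.290605) = -2.987561
  k4 = f(0.400000, -3.589951) = -3.095250
  y ← -2.992439 + (0.2/6)·(k1 + 2k2 + 2k3 + k4) = -3.589877
y(0.4) ≈ -3.5899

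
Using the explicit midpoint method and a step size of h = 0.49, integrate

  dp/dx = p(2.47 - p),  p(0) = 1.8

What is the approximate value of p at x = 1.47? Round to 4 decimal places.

Midpoint: k1 = f(x_n, p_n); k2 = f(x_n + h/2, p_n + (h/2)·k1); p_{n+1} = p_n + h·k2.
x=0.000000, p=1.800000:
  k1 = f(0.000000, 1.800000) = 1.206000
  k2 = f(0.245000, 2.095470) = 0.784816
  p ← 1.800000 + 0.49·0.784816 = 2.184560
x=0.490000, p=2.184560:
  k1 = f(0.490000, 2.184560) = 0.623561
  k2 = f(0.735000, 2.337332) = 0.310088
  p ← 2.184560 + 0.49·0.310088 = 2.336503
x=0.980000, p=2.336503:
  k1 = f(0.980000, 2.336503) = 0.311916
  k2 = f(1.225000, 2.412923) = 0.137723
  p ← 2.336503 + 0.49·0.137723 = 2.403988
p(1.47) ≈ 2.4040

2.4040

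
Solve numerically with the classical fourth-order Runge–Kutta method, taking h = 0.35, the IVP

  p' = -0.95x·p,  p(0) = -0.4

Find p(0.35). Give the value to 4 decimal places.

-0.3774

RK4: k1 = f(x_n, p_n); k2 = f(x_n + h/2, p_n + (h/2)·k1); k3 = f(x_n + h/2, p_n + (h/2)·k2); k4 = f(x_n + h, p_n + h·k3); p_{n+1} = p_n + (h/6)·(k1 + 2k2 + 2k3 + k4).
x=0.000000, p=-0.400000:
  k1 = f(0.000000, -0.400000) = 0.000000
  k2 = f(0.175000, -0.400000) = 0.066500
  k3 = f(0.175000, -0.388362) = 0.064565
  k4 = f(0.350000, -0.377402) = 0.125486
  p ← -0.400000 + (0.35/6)·(k1 + 2k2 + 2k3 + k4) = -0.377389
p(0.35) ≈ -0.3774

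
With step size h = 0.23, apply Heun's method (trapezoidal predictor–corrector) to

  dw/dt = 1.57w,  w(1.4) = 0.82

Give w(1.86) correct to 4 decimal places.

Heun: k1 = f(t_n, w_n); k2 = f(t_n + h, w_n + h·k1); w_{n+1} = w_n + (h/2)·(k1 + k2).
t=1.400000, w=0.820000:
  k1 = f(1.400000, 0.820000) = 1.287400
  k2 = f(1.630000, 1.116102) = 1.752280
  w ← 0.820000 + (0.23/2)·(1.287400 + 1.752280) = 1.169563
t=1.630000, w=1.169563:
  k1 = f(1.630000, 1.169563) = 1.836214
  k2 = f(1.860000, 1.591892) = 2.499271
  w ← 1.169563 + (0.23/2)·(1.836214 + 2.499271) = 1.668144
w(1.86) ≈ 1.6681

1.6681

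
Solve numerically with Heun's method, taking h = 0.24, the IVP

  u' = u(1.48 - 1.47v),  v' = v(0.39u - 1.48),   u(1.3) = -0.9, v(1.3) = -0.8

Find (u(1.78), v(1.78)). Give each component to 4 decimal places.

-2.5206, -0.3105

Heun on (u,v): k1 = f(x_n, state_n); k2 = f(x_n + h, state_n + h·k1); state_{n+1} = state_n + (h/2)·(k1 + k2).
1.300000: (-0.900000, -0.800000)
  k1 = (-2.390400, 1.464800)
  predictor → (-1.473696, -0.448448)
  k2 = (-3.152558, 0.921445)
  → (-1.565155, -0.513651)
1.540000: (-1.565155, -0.513651)
  k1 = (-3.498225, 1.073741)
  predictor → (-2.404729, -0.255953)
  k2 = (-4.463780, 0.618854)
  → (-2.520596, -0.310539)
(u(1.78), v(1.78)) ≈ (-2.5206, -0.3105)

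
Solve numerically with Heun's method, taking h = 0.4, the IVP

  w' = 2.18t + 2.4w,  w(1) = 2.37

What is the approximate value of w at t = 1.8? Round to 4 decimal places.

Heun: k1 = f(t_n, w_n); k2 = f(t_n + h, w_n + h·k1); w_{n+1} = w_n + (h/2)·(k1 + k2).
t=1.000000, w=2.370000:
  k1 = f(1.000000, 2.370000) = 7.868000
  k2 = f(1.400000, 5.517200) = 16.293280
  w ← 2.370000 + (0.4/2)·(7.868000 + 16.293280) = 7.202256
t=1.400000, w=7.202256:
  k1 = f(1.400000, 7.202256) = 20.337414
  k2 = f(1.800000, 15.337222) = 40.733332
  w ← 7.202256 + (0.4/2)·(20.337414 + 40.733332) = 19.416405
w(1.8) ≈ 19.4164

19.4164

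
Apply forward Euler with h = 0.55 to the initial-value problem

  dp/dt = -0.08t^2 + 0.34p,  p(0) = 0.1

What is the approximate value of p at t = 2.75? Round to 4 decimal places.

-0.2168

Euler: p_{n+1} = p_n + h·f(t_n, p_n).
t=0.000000, p=0.100000: f=0.034000 → p ← 0.100000 + 0.55·0.034000 = 0.118700
t=0.550000, p=0.118700: f=0.016158 → p ← 0.118700 + 0.55·0.016158 = 0.127587
t=1.100000, p=0.127587: f=-0.053420 → p ← 0.127587 + 0.55·(-0.053420) = 0.098206
t=1.650000, p=0.098206: f=-0.184410 → p ← 0.098206 + 0.55·(-0.184410) = -0.003220
t=2.200000, p=-0.003220: f=-0.388295 → p ← -0.003220 + 0.55·(-0.388295) = -0.216782
p(2.75) ≈ -0.2168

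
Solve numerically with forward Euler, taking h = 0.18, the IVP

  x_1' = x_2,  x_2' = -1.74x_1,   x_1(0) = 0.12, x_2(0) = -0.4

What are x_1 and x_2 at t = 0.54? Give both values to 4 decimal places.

Euler on (x_1,x_2): x_1_{n+1} = x_1_n + h·x_1', x_2_{n+1} = x_2_n + h·x_2'.
0.000000: (0.120000, -0.400000); f=(-0.400000, -0.208800) → (0.048000, -0.437584)
0.180000: (0.048000, -0.437584); f=(-0.437584, -0.083520) → (-0.030765, -0.452618)
0.360000: (-0.030765, -0.452618); f=(-0.452618, 0.053531) → (-0.112236, -0.442982)
(x_1(0.54), x_2(0.54)) ≈ (-0.1122, -0.4430)

-0.1122, -0.4430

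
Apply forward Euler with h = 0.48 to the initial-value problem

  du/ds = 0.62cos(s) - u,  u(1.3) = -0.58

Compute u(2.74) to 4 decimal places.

-0.2814

Euler: u_{n+1} = u_n + h·f(s_n, u_n).
s=1.300000, u=-0.580000: f=0.745849 → u ← -0.580000 + 0.48·0.745849 = -0.221992
s=1.780000, u=-0.221992: f=0.093230 → u ← -0.221992 + 0.48·0.093230 = -0.177242
s=2.260000, u=-0.177242: f=-0.217030 → u ← -0.177242 + 0.48·(-0.217030) = -0.281416
u(2.74) ≈ -0.2814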